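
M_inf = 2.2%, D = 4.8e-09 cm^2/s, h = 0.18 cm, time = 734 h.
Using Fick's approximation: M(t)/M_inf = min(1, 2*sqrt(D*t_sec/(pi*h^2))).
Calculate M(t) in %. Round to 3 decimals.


t = 2642400 s
ratio = min(1, 2*sqrt(4.8e-09*2642400/(pi*0.0324)))
= 0.705996
M(t) = 2.2 * 0.705996 = 1.553%

1.553


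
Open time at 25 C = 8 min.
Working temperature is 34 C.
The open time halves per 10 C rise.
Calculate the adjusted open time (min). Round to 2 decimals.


factor = 2^((34 - 25) / 10) = 1.8661
ot = 8 / 1.8661 = 4.29 min

4.29


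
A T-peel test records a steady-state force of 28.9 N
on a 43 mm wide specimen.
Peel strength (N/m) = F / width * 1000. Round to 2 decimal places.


Peel strength = 28.9 / 43 * 1000
= 672.09 N/m

672.09


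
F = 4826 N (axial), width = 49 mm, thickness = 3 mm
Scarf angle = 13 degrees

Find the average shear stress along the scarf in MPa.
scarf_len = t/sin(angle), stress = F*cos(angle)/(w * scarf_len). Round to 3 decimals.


scarf_len = 3/sin(13 deg) = 13.3362
cos(13 deg) = 0.974370
stress = 4826*0.974370/(49*13.3362) = 7.196 MPa

7.196


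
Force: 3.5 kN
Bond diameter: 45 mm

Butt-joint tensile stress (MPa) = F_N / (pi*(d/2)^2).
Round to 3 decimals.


F_N = 3.5 * 1000 = 3500.0 N
A = pi*(22.5)^2 = 1590.4313 mm^2
stress = 3500.0 / 1590.4313 = 2.201 MPa

2.201


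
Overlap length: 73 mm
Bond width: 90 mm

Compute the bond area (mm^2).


Bond area = 73 * 90 = 6570 mm^2

6570


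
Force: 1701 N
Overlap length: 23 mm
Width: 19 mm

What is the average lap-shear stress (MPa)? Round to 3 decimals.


Average shear stress = F / (overlap * width)
= 1701 / (23 * 19)
= 3.892 MPa

3.892


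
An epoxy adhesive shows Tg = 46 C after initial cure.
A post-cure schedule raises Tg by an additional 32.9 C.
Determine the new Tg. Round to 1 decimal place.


New Tg = 46 + 32.9
= 78.9 C

78.9


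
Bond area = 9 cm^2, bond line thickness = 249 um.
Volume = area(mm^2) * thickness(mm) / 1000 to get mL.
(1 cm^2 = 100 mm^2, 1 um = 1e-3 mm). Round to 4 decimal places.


area_mm2 = 9 * 100 = 900
blt_mm = 249 * 1e-3 = 0.249
vol_mm3 = 900 * 0.249 = 224.1
vol_mL = 224.1 / 1000 = 0.2241 mL

0.2241


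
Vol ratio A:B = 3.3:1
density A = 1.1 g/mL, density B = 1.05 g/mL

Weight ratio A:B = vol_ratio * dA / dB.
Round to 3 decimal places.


Weight ratio = 3.3 * 1.1 / 1.05
= 3.457

3.457


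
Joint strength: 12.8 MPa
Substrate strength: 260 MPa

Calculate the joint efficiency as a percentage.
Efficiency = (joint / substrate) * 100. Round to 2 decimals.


Efficiency = (12.8 / 260) * 100 = 4.92%

4.92


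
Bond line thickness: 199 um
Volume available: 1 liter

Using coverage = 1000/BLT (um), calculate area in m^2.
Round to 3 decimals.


1 L = 1e6 mm^3, thickness = 199 um = 0.199 mm
Area = 1e6 / 0.199 mm^2 = (1e6 / 0.199) / 1e6 m^2 = 1000 / 199 m^2
= 5.025 m^2

5.025


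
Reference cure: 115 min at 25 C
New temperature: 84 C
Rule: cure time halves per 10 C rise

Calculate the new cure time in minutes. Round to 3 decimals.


factor = 2^((84-25)/10) = 59.7141
t_new = 115 / 59.7141 = 1.926 min

1.926


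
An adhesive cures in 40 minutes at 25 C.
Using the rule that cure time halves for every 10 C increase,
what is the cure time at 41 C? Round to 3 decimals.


Factor = 2^((41 - 25) / 10) = 3.0314
Cure time = 40 / 3.0314
= 13.195 minutes

13.195


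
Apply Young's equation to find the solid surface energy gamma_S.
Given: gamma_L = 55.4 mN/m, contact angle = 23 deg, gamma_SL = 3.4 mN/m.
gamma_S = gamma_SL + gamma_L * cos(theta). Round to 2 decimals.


theta_rad = 23 * pi/180 = 0.401426
gamma_S = 3.4 + 55.4 * cos(0.401426)
= 54.40 mN/m

54.40


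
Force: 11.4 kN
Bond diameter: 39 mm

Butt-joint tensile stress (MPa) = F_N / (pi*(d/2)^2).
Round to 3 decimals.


F_N = 11.4 * 1000 = 11400.0 N
A = pi*(19.5)^2 = 1194.5906 mm^2
stress = 11400.0 / 1194.5906 = 9.543 MPa

9.543


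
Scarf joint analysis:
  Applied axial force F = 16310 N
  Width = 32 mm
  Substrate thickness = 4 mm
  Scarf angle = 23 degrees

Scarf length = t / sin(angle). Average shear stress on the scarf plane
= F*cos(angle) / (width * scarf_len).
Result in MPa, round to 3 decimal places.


Scarf length = 4 / sin(23 deg) = 10.2372 mm
cos(23 deg) = 0.920505
Shear = 16310 * 0.920505 / (32 * 10.2372)
= 45.830 MPa

45.830


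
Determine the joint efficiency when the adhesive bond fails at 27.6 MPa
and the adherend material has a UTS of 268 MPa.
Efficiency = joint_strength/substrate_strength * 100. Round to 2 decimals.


Joint efficiency = 27.6 / 268 * 100
= 10.30%

10.30


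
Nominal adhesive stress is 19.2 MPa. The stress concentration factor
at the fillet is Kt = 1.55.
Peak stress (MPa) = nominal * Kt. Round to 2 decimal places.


Peak = 19.2 * 1.55 = 29.76 MPa

29.76


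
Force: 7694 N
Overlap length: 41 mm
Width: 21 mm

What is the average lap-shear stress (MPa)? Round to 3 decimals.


Average shear stress = F / (overlap * width)
= 7694 / (41 * 21)
= 8.936 MPa

8.936


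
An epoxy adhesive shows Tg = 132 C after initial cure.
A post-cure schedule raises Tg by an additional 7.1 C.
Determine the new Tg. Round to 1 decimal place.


New Tg = 132 + 7.1
= 139.1 C

139.1


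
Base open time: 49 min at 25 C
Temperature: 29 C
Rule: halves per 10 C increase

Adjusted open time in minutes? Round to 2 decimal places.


Acceleration = 2^((29-25)/10) = 1.3195
Open time = 49 / 1.3195 = 37.14 min

37.14


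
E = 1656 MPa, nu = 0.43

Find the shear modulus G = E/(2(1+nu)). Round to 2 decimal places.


G = 1656 / (2 * 1.43)
= 579.02 MPa

579.02


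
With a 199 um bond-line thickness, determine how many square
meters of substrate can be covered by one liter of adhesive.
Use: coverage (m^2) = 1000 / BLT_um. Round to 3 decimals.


Coverage = 1000 / 199 = 5.025 m^2

5.025


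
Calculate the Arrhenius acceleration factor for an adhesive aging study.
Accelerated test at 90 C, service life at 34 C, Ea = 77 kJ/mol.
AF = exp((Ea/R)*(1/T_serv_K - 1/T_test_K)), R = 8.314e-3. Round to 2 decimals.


T_test = 363.15 K, T_serv = 307.15 K
Ea/R = 77 / 0.008314 = 9261.49
AF = exp(9261.49 * (1/307.15 - 1/363.15))
= 104.56

104.56


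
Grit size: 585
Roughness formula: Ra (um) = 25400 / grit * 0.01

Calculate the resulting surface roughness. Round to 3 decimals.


Ra = 25400 / 585 * 0.01
= 0.434 um

0.434


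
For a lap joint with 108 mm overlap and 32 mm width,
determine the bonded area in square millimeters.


Area = 108 * 32 = 3456 mm^2

3456


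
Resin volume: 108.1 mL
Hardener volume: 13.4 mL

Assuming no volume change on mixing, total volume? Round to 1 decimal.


V_total = 108.1 + 13.4 = 121.5 mL

121.5


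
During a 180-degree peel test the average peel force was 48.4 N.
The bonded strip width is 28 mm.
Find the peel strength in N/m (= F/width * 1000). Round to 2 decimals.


Peel strength = F/width * 1000
= 48.4 / 28 * 1000
= 1728.57 N/m

1728.57


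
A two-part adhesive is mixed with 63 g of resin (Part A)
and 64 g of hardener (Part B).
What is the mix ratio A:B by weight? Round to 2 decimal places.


Mix ratio = mass_A / mass_B
= 63 / 64
= 0.98

0.98


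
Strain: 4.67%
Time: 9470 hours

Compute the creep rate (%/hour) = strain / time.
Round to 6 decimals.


Creep rate = 4.67 / 9470
= 0.000493 %/h

0.000493


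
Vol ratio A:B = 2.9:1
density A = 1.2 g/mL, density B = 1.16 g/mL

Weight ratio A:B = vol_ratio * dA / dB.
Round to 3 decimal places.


Weight ratio = 2.9 * 1.2 / 1.16
= 3.000

3.000


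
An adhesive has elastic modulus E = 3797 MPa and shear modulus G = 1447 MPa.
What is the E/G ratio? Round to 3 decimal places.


E/G = 3797 / 1447 = 2.624

2.624


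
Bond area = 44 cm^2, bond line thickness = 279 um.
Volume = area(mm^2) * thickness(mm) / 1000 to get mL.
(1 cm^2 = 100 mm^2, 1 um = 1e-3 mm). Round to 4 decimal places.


area_mm2 = 44 * 100 = 4400
blt_mm = 279 * 1e-3 = 0.279
vol_mm3 = 4400 * 0.279 = 1227.6
vol_mL = 1227.6 / 1000 = 1.2276 mL

1.2276


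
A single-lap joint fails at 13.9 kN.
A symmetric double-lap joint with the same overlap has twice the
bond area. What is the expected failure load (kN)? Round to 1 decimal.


Double-lap load = 2 * 13.9 = 27.8 kN

27.8


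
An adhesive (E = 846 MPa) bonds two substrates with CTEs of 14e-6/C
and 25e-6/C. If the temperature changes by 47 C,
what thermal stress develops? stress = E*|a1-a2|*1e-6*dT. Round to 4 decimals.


Stress = 846 * |14 - 25| * 1e-6 * 47
= 0.4374 MPa

0.4374


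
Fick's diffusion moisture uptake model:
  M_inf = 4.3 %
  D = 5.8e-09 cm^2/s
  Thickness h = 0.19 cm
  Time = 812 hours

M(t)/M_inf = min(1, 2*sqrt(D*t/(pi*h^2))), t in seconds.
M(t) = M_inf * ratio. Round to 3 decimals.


t_sec = 812 * 3600 = 2923200
ratio = 2*sqrt(5.8e-09*2923200/(pi*0.19^2))
= min(1, 0.773294)
= 0.773294
M(t) = 4.3 * 0.773294 = 3.325 %

3.325


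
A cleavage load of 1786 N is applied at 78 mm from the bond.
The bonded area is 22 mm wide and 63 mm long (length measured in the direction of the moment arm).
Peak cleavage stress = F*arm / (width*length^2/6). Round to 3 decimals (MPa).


Moment = 1786 * 78 = 139308 N*mm
Section modulus = 22 * 3969 / 6 = 87318 / 6 mm^3
Stress = 139308 / (87318 / 6) = 835848 / 87318
= 9.572 MPa

9.572


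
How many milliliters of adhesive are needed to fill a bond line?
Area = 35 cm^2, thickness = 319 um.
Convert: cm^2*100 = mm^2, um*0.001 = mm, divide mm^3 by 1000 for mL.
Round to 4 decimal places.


= (35 * 100) * (319 * 0.001) / 1000
= 1.1165 mL

1.1165


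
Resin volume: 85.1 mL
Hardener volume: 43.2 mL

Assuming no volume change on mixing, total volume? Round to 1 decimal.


V_total = 85.1 + 43.2 = 128.3 mL

128.3


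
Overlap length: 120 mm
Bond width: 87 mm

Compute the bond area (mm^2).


Bond area = 120 * 87 = 10440 mm^2

10440


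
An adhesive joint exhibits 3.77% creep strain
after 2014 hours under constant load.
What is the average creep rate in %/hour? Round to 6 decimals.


Creep rate = strain / time
= 3.77 / 2014
= 0.001872 %/h

0.001872


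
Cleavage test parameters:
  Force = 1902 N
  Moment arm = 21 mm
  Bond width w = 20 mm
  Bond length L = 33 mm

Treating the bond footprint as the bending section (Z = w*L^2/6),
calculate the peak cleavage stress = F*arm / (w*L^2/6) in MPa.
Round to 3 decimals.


M = 1902 * 21 = 39942 N*mm
Z = 20 * 33^2 / 6 = 21780 / 6 mm^3
sigma = M / Z = 6 * 39942 / 21780 = 239652 / 21780
= 11.003 MPa

11.003


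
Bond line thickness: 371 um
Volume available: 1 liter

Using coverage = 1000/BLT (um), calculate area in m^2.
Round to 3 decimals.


1 L = 1e6 mm^3, thickness = 371 um = 0.371 mm
Area = 1e6 / 0.371 mm^2 = (1e6 / 0.371) / 1e6 m^2 = 1000 / 371 m^2
= 2.695 m^2

2.695


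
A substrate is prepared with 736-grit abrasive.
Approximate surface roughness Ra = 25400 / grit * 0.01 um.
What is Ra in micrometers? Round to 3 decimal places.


Ra = 25400 / 736 * 0.01 = 0.345 um

0.345


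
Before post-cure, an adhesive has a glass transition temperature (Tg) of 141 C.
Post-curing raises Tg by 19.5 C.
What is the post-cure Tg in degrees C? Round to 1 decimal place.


Tg_post = Tg_base + delta_Tg
= 141 + 19.5
= 160.5 C

160.5


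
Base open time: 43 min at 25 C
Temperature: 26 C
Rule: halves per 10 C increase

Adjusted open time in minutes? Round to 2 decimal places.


Acceleration = 2^((26-25)/10) = 1.0718
Open time = 43 / 1.0718 = 40.12 min

40.12


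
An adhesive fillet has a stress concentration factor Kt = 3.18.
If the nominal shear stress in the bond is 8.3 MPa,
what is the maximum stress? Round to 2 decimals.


Max stress = 8.3 * 3.18 = 26.39 MPa

26.39


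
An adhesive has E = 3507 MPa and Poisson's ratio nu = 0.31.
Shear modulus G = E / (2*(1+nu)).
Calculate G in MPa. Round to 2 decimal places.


G = 3507 / (2*(1+0.31))
= 3507 / 2.62
= 1338.55 MPa

1338.55


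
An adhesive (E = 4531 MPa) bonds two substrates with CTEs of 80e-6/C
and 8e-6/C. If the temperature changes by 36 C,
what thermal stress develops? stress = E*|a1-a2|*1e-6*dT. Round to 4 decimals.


Stress = 4531 * |80 - 8| * 1e-6 * 36
= 11.7444 MPa

11.7444


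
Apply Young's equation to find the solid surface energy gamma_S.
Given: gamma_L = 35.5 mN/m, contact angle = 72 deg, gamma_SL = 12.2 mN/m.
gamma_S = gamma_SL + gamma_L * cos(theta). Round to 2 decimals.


theta_rad = 72 * pi/180 = 1.256637
gamma_S = 12.2 + 35.5 * cos(1.256637)
= 23.17 mN/m

23.17


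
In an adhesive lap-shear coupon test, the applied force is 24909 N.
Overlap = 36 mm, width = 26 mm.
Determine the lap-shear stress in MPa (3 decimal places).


stress = F / (overlap * width)
= 24909 / (36 * 26)
= 26.612 MPa

26.612


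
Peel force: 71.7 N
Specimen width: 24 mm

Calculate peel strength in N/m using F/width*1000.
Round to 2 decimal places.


Peel strength = 71.7 / 24 * 1000 = 2987.50 N/m

2987.50


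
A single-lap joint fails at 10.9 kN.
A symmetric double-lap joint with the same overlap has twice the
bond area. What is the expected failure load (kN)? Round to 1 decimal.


Double-lap load = 2 * 10.9 = 21.8 kN

21.8


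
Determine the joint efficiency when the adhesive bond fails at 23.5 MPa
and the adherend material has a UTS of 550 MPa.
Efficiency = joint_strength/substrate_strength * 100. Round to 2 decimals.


Joint efficiency = 23.5 / 550 * 100
= 4.27%

4.27


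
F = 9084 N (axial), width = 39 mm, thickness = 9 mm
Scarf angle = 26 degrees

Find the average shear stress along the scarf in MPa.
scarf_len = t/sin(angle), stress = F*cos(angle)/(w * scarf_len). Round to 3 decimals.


scarf_len = 9/sin(26 deg) = 20.5305
cos(26 deg) = 0.898794
stress = 9084*0.898794/(39*20.5305) = 10.197 MPa

10.197


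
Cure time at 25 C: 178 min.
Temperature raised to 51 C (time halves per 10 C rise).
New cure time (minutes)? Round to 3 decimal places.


Acceleration factor = 2^(26/10) = 6.0629
New time = 178 / 6.0629 = 29.359 min

29.359


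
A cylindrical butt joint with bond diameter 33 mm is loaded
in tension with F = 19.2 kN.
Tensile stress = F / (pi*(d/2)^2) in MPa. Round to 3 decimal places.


Area = pi * (33/2)^2 = 855.2986 mm^2
Stress = 19.2*1000 / 855.2986
= 22.448 MPa

22.448


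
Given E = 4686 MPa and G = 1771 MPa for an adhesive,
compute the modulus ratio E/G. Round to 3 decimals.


E/G ratio = 4686 / 1771 = 2.646

2.646


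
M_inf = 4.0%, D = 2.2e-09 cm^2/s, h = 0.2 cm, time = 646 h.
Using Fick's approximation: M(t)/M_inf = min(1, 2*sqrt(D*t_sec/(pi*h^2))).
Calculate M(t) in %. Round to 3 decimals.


t = 2325600 s
ratio = min(1, 2*sqrt(2.2e-09*2325600/(pi*0.0400)))
= 0.403556
M(t) = 4.0 * 0.403556 = 1.614%

1.614


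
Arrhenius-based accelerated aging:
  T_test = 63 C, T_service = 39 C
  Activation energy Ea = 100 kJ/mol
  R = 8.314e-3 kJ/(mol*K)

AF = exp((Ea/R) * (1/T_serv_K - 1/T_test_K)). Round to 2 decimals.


T_test_K = 336.15, T_serv_K = 312.15
AF = exp((100/8.314e-3) * (1/312.15 - 1/336.15))
= 15.66

15.66


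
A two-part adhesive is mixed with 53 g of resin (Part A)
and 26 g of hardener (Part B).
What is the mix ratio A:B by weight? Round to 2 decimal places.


Mix ratio = mass_A / mass_B
= 53 / 26
= 2.04

2.04


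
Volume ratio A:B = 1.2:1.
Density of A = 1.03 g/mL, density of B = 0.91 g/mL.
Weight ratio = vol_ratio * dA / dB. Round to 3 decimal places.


Wt ratio = 1.2 * 1.03 / 0.91
= 1.358

1.358


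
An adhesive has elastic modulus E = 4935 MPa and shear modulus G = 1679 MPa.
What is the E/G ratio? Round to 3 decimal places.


E/G = 4935 / 1679 = 2.939

2.939


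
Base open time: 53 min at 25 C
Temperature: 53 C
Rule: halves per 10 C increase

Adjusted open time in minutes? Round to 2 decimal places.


Acceleration = 2^((53-25)/10) = 6.9644
Open time = 53 / 6.9644 = 7.61 min

7.61


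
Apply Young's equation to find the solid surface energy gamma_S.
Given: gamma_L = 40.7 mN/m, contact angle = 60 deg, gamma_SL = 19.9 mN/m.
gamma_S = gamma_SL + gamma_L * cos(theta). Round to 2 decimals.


theta_rad = 60 * pi/180 = 1.047198
gamma_S = 19.9 + 40.7 * cos(1.047198)
= 40.25 mN/m

40.25


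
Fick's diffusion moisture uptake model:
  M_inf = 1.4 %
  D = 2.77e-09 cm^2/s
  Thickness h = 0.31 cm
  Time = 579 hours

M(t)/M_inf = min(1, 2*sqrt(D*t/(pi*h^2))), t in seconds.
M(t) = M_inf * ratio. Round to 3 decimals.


t_sec = 579 * 3600 = 2084400
ratio = 2*sqrt(2.77e-09*2084400/(pi*0.31^2))
= min(1, 0.276582)
= 0.276582
M(t) = 1.4 * 0.276582 = 0.387 %

0.387


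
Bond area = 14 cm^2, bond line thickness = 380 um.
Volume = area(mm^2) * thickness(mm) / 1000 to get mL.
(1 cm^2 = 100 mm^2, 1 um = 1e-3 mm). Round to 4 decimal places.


area_mm2 = 14 * 100 = 1400
blt_mm = 380 * 1e-3 = 0.38
vol_mm3 = 1400 * 0.38 = 532.0
vol_mL = 532.0 / 1000 = 0.5320 mL

0.5320


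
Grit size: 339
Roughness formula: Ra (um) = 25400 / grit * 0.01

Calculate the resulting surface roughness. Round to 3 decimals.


Ra = 25400 / 339 * 0.01
= 0.749 um

0.749


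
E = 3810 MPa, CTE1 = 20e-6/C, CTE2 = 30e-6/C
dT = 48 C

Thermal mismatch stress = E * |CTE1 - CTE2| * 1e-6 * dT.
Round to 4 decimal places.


= 3810 * 10e-6 * 48
= 1.8288 MPa

1.8288


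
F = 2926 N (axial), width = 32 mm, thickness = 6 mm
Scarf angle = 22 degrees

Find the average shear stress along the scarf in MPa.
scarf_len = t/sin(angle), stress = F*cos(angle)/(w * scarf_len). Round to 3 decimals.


scarf_len = 6/sin(22 deg) = 16.0168
cos(22 deg) = 0.927184
stress = 2926*0.927184/(32*16.0168) = 5.293 MPa

5.293


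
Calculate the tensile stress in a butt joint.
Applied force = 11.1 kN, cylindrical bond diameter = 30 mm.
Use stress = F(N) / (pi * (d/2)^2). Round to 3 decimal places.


A = pi * 15.0^2 = 706.8583 mm^2
sigma = 11100.0 / 706.8583 = 15.703 MPa

15.703


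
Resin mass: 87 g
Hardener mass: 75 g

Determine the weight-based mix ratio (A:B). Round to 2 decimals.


Ratio = 87 / 75 = 1.16

1.16


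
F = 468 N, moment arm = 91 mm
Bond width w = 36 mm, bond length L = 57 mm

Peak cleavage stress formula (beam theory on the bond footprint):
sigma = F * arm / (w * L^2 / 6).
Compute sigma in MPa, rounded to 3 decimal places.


sigma = (468 * 91) / (36 * 3249 / 6)
= 42588 * 6 / 116964
= 255528 / 116964
= 2.185 MPa

2.185


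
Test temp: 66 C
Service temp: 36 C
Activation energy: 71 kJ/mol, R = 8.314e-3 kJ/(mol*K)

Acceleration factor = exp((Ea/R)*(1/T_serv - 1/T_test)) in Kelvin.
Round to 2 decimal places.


AF = exp((71/0.008314)*(1/309.15 - 1/339.15))
= 11.51

11.51


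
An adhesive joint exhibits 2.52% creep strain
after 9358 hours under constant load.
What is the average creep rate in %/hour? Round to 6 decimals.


Creep rate = strain / time
= 2.52 / 9358
= 0.000269 %/h

0.000269


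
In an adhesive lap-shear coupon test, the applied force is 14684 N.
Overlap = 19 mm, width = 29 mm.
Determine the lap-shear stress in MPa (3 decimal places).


stress = F / (overlap * width)
= 14684 / (19 * 29)
= 26.650 MPa

26.650


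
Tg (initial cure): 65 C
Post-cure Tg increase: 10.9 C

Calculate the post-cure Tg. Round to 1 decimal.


Post-cure Tg = 65 + 10.9 = 75.9 C

75.9


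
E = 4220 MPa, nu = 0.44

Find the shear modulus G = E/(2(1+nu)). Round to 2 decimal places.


G = 4220 / (2 * 1.44)
= 1465.28 MPa

1465.28


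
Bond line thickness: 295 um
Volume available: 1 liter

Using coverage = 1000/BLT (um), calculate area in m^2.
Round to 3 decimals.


1 L = 1e6 mm^3, thickness = 295 um = 0.295 mm
Area = 1e6 / 0.295 mm^2 = (1e6 / 0.295) / 1e6 m^2 = 1000 / 295 m^2
= 3.390 m^2

3.390


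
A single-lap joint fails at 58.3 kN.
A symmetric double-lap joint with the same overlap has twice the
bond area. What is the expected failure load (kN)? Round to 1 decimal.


Double-lap load = 2 * 58.3 = 116.6 kN

116.6


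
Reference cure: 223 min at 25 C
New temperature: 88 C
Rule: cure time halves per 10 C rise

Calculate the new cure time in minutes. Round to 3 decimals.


factor = 2^((88-25)/10) = 78.7932
t_new = 223 / 78.7932 = 2.830 min

2.830


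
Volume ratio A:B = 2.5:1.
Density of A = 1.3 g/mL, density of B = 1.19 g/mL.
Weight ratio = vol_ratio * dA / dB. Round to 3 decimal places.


Wt ratio = 2.5 * 1.3 / 1.19
= 2.731

2.731


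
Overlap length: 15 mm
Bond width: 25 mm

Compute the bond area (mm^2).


Bond area = 15 * 25 = 375 mm^2

375


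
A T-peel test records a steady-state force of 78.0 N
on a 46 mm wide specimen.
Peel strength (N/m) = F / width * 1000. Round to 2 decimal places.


Peel strength = 78.0 / 46 * 1000
= 1695.65 N/m

1695.65


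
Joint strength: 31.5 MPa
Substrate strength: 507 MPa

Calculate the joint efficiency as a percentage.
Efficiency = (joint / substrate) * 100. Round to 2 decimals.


Efficiency = (31.5 / 507) * 100 = 6.21%

6.21


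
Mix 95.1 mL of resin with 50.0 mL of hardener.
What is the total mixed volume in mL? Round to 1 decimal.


Total = 95.1 + 50.0 = 145.1 mL

145.1


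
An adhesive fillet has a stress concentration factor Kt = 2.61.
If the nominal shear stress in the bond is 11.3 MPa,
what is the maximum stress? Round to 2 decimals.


Max stress = 11.3 * 2.61 = 29.49 MPa

29.49


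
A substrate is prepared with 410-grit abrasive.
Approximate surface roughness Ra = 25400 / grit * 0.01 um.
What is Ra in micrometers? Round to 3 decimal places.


Ra = 25400 / 410 * 0.01 = 0.620 um

0.620


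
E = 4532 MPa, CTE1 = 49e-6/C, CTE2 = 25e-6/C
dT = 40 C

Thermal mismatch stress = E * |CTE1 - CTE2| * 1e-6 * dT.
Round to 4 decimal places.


= 4532 * 24e-6 * 40
= 4.3507 MPa

4.3507


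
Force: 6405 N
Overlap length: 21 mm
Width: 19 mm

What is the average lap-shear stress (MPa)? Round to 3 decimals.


Average shear stress = F / (overlap * width)
= 6405 / (21 * 19)
= 16.053 MPa

16.053


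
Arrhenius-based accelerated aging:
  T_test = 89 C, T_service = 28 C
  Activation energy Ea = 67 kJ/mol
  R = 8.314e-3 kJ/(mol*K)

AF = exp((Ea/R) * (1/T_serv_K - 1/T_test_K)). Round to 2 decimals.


T_test_K = 362.15, T_serv_K = 301.15
AF = exp((67/8.314e-3) * (1/301.15 - 1/362.15))
= 90.68

90.68


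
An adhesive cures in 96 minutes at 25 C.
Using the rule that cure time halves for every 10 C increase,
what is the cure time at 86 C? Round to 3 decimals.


Factor = 2^((86 - 25) / 10) = 68.5935
Cure time = 96 / 68.5935
= 1.400 minutes

1.400


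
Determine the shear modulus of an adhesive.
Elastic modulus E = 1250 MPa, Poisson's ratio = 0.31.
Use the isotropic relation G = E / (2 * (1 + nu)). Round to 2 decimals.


G = 1250 / (2*(1+0.31)) = 1250 / 2.62
= 477.10 MPa

477.10


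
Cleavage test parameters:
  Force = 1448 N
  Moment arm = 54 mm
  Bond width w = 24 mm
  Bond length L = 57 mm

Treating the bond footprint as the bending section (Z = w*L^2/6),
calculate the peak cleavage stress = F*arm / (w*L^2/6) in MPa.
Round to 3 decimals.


M = 1448 * 54 = 78192 N*mm
Z = 24 * 57^2 / 6 = 77976 / 6 mm^3
sigma = M / Z = 6 * 78192 / 77976 = 469152 / 77976
= 6.017 MPa

6.017


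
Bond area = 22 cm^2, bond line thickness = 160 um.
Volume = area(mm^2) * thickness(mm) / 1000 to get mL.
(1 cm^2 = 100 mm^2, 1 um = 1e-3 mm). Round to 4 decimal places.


area_mm2 = 22 * 100 = 2200
blt_mm = 160 * 1e-3 = 0.16
vol_mm3 = 2200 * 0.16 = 352.0
vol_mL = 352.0 / 1000 = 0.3520 mL

0.3520


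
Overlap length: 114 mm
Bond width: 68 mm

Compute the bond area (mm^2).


Bond area = 114 * 68 = 7752 mm^2

7752


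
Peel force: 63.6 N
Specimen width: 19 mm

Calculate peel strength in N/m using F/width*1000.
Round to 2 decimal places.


Peel strength = 63.6 / 19 * 1000 = 3347.37 N/m

3347.37


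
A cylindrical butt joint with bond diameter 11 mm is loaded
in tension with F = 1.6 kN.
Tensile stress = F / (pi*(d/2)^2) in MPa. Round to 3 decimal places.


Area = pi * (11/2)^2 = 95.0332 mm^2
Stress = 1.6*1000 / 95.0332
= 16.836 MPa

16.836


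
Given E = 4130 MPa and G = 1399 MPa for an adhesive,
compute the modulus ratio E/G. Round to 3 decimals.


E/G ratio = 4130 / 1399 = 2.952

2.952


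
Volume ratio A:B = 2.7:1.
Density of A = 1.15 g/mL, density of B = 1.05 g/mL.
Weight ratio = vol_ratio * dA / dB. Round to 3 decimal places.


Wt ratio = 2.7 * 1.15 / 1.05
= 2.957

2.957


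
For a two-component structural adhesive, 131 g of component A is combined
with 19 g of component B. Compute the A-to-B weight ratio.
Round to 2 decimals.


Weight ratio A:B = 131 / 19
= 6.89

6.89


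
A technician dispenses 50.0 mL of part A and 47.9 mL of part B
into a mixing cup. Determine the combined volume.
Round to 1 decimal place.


Combined volume = 50.0 + 47.9
= 97.9 mL

97.9


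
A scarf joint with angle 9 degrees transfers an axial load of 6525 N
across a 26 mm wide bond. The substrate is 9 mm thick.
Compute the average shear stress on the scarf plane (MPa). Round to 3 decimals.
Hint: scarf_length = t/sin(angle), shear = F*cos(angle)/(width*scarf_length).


scarf_length = 9 / sin(9 deg) = 57.5321 mm
cos(9 deg) = 0.987688
shear stress = 6525 * 0.987688 / (26 * 57.5321)
= 4.308 MPa

4.308


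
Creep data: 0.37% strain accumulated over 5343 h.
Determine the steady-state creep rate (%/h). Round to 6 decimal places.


Rate = 0.37 / 5343 = 0.000069 %/h

0.000069


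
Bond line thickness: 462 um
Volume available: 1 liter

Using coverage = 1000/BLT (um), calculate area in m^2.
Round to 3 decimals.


1 L = 1e6 mm^3, thickness = 462 um = 0.462 mm
Area = 1e6 / 0.462 mm^2 = (1e6 / 0.462) / 1e6 m^2 = 1000 / 462 m^2
= 2.165 m^2

2.165


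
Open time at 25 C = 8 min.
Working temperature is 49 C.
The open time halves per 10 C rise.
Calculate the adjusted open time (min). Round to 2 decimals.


factor = 2^((49 - 25) / 10) = 5.2780
ot = 8 / 5.2780 = 1.52 min

1.52


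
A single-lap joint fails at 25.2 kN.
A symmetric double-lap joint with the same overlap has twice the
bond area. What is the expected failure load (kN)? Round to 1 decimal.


Double-lap load = 2 * 25.2 = 50.4 kN

50.4


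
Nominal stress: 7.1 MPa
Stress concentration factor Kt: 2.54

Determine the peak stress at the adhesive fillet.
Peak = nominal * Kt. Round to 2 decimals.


Peak stress = 7.1 * 2.54
= 18.03 MPa

18.03


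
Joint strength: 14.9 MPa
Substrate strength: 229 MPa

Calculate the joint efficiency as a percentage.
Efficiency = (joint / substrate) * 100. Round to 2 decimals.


Efficiency = (14.9 / 229) * 100 = 6.51%

6.51


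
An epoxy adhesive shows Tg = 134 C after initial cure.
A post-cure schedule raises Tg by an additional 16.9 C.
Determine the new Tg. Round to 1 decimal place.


New Tg = 134 + 16.9
= 150.9 C

150.9


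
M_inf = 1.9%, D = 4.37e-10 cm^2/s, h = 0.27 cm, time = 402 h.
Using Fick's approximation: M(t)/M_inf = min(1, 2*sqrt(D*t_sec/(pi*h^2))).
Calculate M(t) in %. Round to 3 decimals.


t = 1447200 s
ratio = min(1, 2*sqrt(4.37e-10*1447200/(pi*0.0729)))
= 0.105098
M(t) = 1.9 * 0.105098 = 0.200%

0.200


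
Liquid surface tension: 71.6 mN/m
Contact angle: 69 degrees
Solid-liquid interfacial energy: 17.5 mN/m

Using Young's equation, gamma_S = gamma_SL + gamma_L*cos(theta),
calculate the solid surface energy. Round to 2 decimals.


gamma_S = 17.5 + 71.6 * cos(69)
= 43.16 mN/m

43.16


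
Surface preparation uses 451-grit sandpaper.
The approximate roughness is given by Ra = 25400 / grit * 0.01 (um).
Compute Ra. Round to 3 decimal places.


Ra = 25400 / 451 * 0.01
= 254 / 451
= 0.563 um

0.563


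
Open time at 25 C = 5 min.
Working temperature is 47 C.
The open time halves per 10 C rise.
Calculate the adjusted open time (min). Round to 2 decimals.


factor = 2^((47 - 25) / 10) = 4.5948
ot = 5 / 4.5948 = 1.09 min

1.09


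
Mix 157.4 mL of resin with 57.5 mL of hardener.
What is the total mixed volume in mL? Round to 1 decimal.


Total = 157.4 + 57.5 = 214.9 mL

214.9


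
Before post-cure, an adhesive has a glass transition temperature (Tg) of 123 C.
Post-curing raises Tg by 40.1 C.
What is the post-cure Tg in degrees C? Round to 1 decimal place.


Tg_post = Tg_base + delta_Tg
= 123 + 40.1
= 163.1 C

163.1


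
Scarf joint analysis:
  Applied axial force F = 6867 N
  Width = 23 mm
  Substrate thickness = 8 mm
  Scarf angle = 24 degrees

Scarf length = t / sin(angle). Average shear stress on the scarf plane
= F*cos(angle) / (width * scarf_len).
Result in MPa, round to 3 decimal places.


Scarf length = 8 / sin(24 deg) = 19.6687 mm
cos(24 deg) = 0.913545
Shear = 6867 * 0.913545 / (23 * 19.6687)
= 13.867 MPa

13.867


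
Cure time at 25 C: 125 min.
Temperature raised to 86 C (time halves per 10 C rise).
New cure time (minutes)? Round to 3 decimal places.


Acceleration factor = 2^(61/10) = 68.5935
New time = 125 / 68.5935 = 1.822 min

1.822


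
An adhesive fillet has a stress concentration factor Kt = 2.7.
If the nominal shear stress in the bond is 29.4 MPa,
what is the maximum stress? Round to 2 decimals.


Max stress = 29.4 * 2.7 = 79.38 MPa

79.38


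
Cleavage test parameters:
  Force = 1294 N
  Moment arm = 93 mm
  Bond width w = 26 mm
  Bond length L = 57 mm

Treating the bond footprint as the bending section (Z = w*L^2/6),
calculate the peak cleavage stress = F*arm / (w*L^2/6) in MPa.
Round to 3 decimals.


M = 1294 * 93 = 120342 N*mm
Z = 26 * 57^2 / 6 = 84474 / 6 mm^3
sigma = M / Z = 6 * 120342 / 84474 = 722052 / 84474
= 8.548 MPa

8.548


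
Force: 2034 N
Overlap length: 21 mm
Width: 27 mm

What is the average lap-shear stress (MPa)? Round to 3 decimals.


Average shear stress = F / (overlap * width)
= 2034 / (21 * 27)
= 3.587 MPa

3.587


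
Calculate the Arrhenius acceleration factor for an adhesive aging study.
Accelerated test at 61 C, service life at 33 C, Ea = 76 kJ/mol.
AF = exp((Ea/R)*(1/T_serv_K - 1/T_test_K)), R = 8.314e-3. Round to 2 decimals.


T_test = 334.15 K, T_serv = 306.15 K
Ea/R = 76 / 0.008314 = 9141.21
AF = exp(9141.21 * (1/306.15 - 1/334.15))
= 12.21

12.21


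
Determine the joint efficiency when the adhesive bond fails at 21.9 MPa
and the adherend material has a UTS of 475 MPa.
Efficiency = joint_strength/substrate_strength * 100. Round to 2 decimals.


Joint efficiency = 21.9 / 475 * 100
= 4.61%

4.61


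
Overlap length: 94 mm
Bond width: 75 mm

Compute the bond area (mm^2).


Bond area = 94 * 75 = 7050 mm^2

7050


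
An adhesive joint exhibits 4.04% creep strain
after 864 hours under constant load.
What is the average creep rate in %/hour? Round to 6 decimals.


Creep rate = strain / time
= 4.04 / 864
= 0.004676 %/h

0.004676


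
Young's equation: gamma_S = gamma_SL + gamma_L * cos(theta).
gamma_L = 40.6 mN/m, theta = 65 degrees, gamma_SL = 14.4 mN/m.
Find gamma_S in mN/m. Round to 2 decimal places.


cos(65 deg) = 0.422618
gamma_S = 14.4 + 40.6 * 0.422618
= 31.56 mN/m

31.56


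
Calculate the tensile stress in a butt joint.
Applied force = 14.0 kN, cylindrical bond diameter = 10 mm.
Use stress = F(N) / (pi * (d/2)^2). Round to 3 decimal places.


A = pi * 5.0^2 = 78.5398 mm^2
sigma = 14000.0 / 78.5398 = 178.254 MPa

178.254


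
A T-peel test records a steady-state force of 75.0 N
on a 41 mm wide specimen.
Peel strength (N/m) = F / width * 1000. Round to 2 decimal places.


Peel strength = 75.0 / 41 * 1000
= 1829.27 N/m

1829.27


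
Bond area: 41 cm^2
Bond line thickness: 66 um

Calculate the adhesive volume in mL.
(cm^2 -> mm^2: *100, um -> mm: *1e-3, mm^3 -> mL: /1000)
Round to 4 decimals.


V = 41*100 * 66*1e-3 / 1000
= 0.2706 mL

0.2706


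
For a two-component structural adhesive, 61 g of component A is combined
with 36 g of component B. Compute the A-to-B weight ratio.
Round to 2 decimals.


Weight ratio A:B = 61 / 36
= 1.69

1.69


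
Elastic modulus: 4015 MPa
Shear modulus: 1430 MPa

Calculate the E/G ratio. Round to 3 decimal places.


E / G = 4015 / 1430 = 2.808

2.808


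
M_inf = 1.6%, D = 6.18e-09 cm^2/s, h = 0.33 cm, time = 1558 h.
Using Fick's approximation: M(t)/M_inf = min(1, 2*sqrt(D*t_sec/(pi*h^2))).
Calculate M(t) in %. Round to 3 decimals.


t = 5608800 s
ratio = min(1, 2*sqrt(6.18e-09*5608800/(pi*0.1089)))
= 0.636605
M(t) = 1.6 * 0.636605 = 1.019%

1.019


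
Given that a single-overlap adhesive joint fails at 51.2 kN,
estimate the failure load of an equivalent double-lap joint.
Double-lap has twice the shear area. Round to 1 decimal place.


Double-lap factor = 2
Expected load = 51.2 * 2 = 102.4 kN

102.4


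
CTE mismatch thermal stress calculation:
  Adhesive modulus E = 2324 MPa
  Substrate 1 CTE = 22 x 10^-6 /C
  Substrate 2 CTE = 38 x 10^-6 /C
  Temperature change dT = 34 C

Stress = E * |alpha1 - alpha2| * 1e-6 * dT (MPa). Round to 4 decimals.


delta_alpha = |22 - 38| = 16 x 10^-6/C
Stress = 2324 * 16e-6 * 34
= 1.2643 MPa

1.2643


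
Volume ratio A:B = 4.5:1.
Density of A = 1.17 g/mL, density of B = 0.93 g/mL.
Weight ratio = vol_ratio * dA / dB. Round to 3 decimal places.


Wt ratio = 4.5 * 1.17 / 0.93
= 5.661

5.661


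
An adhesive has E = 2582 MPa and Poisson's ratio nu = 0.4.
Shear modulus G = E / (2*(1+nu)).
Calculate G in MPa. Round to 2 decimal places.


G = 2582 / (2*(1+0.4))
= 2582 / 2.80
= 922.14 MPa

922.14


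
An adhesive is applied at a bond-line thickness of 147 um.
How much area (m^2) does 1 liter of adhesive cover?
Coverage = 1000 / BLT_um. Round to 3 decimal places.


Coverage = 1000 / 147 = 6.803 m^2

6.803


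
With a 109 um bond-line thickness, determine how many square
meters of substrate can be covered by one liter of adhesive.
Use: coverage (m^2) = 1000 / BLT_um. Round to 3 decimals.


Coverage = 1000 / 109 = 9.174 m^2

9.174


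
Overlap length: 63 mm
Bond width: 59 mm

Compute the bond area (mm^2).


Bond area = 63 * 59 = 3717 mm^2

3717


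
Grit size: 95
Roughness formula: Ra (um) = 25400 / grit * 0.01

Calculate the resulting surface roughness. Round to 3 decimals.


Ra = 25400 / 95 * 0.01
= 2.674 um

2.674


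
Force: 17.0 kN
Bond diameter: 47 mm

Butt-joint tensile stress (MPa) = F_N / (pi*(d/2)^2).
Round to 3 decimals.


F_N = 17.0 * 1000 = 17000.0 N
A = pi*(23.5)^2 = 1734.9445 mm^2
stress = 17000.0 / 1734.9445 = 9.799 MPa

9.799


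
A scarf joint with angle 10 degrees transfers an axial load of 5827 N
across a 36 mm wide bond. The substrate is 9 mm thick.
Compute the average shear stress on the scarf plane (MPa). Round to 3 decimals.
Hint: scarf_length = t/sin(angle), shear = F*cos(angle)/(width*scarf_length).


scarf_length = 9 / sin(10 deg) = 51.8289 mm
cos(10 deg) = 0.984808
shear stress = 5827 * 0.984808 / (36 * 51.8289)
= 3.076 MPa

3.076


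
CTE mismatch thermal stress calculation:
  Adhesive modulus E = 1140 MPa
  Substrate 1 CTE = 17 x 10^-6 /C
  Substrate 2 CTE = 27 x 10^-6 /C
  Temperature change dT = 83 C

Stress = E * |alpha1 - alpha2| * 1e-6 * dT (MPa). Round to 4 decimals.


delta_alpha = |17 - 27| = 10 x 10^-6/C
Stress = 1140 * 10e-6 * 83
= 0.9462 MPa

0.9462


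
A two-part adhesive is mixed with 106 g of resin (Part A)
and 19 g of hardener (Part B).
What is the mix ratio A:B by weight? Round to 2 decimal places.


Mix ratio = mass_A / mass_B
= 106 / 19
= 5.58

5.58


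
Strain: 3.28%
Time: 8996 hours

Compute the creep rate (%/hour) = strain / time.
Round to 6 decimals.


Creep rate = 3.28 / 8996
= 0.000365 %/h

0.000365


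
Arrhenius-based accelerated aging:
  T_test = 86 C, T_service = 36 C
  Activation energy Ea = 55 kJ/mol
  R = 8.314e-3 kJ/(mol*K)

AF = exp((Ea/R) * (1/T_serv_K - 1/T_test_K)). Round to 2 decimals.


T_test_K = 359.15, T_serv_K = 309.15
AF = exp((55/8.314e-3) * (1/309.15 - 1/359.15))
= 19.67

19.67


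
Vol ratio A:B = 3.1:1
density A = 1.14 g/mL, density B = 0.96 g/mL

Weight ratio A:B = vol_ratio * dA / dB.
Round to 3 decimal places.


Weight ratio = 3.1 * 1.14 / 0.96
= 3.681

3.681


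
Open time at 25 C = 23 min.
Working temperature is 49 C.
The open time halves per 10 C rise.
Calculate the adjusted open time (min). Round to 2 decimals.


factor = 2^((49 - 25) / 10) = 5.2780
ot = 23 / 5.2780 = 4.36 min

4.36


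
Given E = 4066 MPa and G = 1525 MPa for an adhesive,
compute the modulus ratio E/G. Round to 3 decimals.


E/G ratio = 4066 / 1525 = 2.666

2.666


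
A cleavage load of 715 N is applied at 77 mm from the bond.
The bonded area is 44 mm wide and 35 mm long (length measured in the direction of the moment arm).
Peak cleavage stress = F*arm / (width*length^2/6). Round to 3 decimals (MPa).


Moment = 715 * 77 = 55055 N*mm
Section modulus = 44 * 1225 / 6 = 53900 / 6 mm^3
Stress = 55055 / (53900 / 6) = 330330 / 53900
= 6.129 MPa

6.129


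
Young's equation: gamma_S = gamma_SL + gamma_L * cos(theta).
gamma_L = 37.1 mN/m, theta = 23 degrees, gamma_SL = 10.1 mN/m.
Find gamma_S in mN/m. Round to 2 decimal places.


cos(23 deg) = 0.920505
gamma_S = 10.1 + 37.1 * 0.920505
= 44.25 mN/m

44.25


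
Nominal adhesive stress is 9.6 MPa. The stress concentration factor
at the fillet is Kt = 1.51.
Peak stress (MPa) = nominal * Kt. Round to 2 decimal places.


Peak = 9.6 * 1.51 = 14.50 MPa

14.50


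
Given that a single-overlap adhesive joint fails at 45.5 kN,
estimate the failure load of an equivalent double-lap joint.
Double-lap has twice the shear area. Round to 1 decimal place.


Double-lap factor = 2
Expected load = 45.5 * 2 = 91.0 kN

91.0


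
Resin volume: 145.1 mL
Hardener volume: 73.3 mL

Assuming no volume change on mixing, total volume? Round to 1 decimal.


V_total = 145.1 + 73.3 = 218.4 mL

218.4


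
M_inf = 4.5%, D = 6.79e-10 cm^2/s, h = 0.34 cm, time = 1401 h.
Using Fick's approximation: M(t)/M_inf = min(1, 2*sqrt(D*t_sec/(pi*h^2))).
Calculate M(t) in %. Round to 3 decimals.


t = 5043600 s
ratio = min(1, 2*sqrt(6.79e-10*5043600/(pi*0.1156)))
= 0.194214
M(t) = 4.5 * 0.194214 = 0.874%

0.874


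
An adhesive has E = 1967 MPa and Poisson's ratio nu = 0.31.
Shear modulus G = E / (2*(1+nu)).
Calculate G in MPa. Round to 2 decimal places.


G = 1967 / (2*(1+0.31))
= 1967 / 2.62
= 750.76 MPa

750.76


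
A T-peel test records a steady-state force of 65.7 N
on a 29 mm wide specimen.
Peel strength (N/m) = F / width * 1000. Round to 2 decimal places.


Peel strength = 65.7 / 29 * 1000
= 2265.52 N/m

2265.52


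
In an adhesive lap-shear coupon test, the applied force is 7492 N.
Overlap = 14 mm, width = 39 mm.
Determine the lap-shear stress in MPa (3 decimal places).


stress = F / (overlap * width)
= 7492 / (14 * 39)
= 13.722 MPa

13.722


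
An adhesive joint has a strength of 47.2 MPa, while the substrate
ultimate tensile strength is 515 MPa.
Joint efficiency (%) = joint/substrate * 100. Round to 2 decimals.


Efficiency = 47.2 / 515 * 100
= 9.17%

9.17


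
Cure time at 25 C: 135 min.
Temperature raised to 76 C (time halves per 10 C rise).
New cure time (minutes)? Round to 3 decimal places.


Acceleration factor = 2^(51/10) = 34.2968
New time = 135 / 34.2968 = 3.936 min

3.936


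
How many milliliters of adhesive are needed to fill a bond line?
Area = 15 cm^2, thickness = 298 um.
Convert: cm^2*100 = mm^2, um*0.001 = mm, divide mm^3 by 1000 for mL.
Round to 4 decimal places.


= (15 * 100) * (298 * 0.001) / 1000
= 0.4470 mL

0.4470


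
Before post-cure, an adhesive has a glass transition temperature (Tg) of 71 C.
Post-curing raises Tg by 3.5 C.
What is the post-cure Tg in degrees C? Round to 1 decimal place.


Tg_post = Tg_base + delta_Tg
= 71 + 3.5
= 74.5 C

74.5


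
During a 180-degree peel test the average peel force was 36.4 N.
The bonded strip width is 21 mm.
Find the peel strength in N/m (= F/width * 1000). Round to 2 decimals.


Peel strength = F/width * 1000
= 36.4 / 21 * 1000
= 1733.33 N/m

1733.33


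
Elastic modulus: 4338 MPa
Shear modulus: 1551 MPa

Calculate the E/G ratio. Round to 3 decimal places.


E / G = 4338 / 1551 = 2.797

2.797
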